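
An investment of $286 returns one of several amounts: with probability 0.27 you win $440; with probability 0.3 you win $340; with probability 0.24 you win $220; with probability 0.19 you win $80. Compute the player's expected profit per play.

E[payout] = 440·0.27 + 340·0.3 + 220·0.24 + 80·0.19
 = 118.8 + 102 + 52.8 + 15.2
 = 288.8
Net = 288.8 - 286 = 2.8

2.8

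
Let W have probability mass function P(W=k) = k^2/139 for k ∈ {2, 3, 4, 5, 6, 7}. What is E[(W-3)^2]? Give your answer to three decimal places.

E[(W-3)^2] = Σ (w-3)^2·P(W=w)
 = 1·4/139 + 0·9/139 + 1·16/139 + 4·25/139 + 9·36/139 + 16·49/139
 = 4/139 + 0 + 16/139 + 100/139 + 324/139 + 784/139
 = 1228/139

8.835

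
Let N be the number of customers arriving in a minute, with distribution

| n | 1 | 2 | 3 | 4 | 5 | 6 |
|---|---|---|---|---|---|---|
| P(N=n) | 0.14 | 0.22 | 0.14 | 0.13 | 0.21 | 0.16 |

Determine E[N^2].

15.37

E[N^2] = Σ n^2·P(N=n)
 = 1·0.14 + 4·0.22 + 9·0.14 + 16·0.13 + 25·0.21 + 36·0.16
 = 0.14 + 0.88 + 1.26 + 2.08 + 5.25 + 5.76
 = 15.37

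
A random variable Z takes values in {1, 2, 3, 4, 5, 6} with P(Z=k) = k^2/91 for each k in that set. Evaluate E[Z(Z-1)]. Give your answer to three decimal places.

20.154

E[Z(Z-1)] = Σ z(z-1)·P(Z=z)
 = 0·1/91 + 2·4/91 + 6·9/91 + 12·16/91 + 20·25/91 + 30·36/91
 = 0 + 8/91 + 54/91 + 192/91 + 500/91 + 1080/91
 = 262/13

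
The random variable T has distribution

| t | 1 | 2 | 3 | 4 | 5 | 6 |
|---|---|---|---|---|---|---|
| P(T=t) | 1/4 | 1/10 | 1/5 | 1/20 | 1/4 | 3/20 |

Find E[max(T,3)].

4

E[max(T,3)] = Σ max(t,3)·P(T=t)
 = 3·1/4 + 3·1/10 + 3·1/5 + 4·1/20 + 5·1/4 + 6·3/20
 = 3/4 + 3/10 + 3/5 + 1/5 + 5/4 + 9/10
 = 4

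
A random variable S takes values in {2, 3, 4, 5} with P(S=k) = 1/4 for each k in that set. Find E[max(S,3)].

3.75

E[max(S,3)] = Σ max(s,3)·P(S=s)
 = 3·1/4 + 3·1/4 + 4·1/4 + 5·1/4
 = 3/4 + 3/4 + 1 + 5/4
 = 15/4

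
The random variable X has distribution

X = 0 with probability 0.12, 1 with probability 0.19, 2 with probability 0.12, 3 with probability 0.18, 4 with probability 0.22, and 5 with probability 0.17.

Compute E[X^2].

10.06

E[X^2] = Σ x^2·P(X=x)
 = 0·0.12 + 1·0.19 + 4·0.12 + 9·0.18 + 16·0.22 + 25·0.17
 = 0 + 0.19 + 0.48 + 1.62 + 3.52 + 4.25
 = 10.06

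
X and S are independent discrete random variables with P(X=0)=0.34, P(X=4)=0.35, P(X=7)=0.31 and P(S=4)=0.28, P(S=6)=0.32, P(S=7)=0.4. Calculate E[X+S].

E[X+S] = Σ_x Σ_s (x+s) · P(X=x)P(S=s)
 = 4·0.0952 + 6·0.1088 + 7·0.136 + 8·0.098 + 10·0.112 + 11·0.14 + 11·0.0868 + 13·0.0992 + 14·0.124
 = 0.3808 + 0.6528 + 0.952 + 0.784 + 1.12 + 1.54 + 0.9548 + 1.2896 + 1.736
 = 9.41

9.41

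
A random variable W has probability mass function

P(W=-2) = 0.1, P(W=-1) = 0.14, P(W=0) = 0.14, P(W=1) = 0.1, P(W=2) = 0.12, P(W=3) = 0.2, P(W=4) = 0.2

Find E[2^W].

5.715

E[2^W] = Σ 2^w·P(W=w)
 = 0.25·0.1 + 0.5·0.14 + 1·0.14 + 2·0.1 + 4·0.12 + 8·0.2 + 16·0.2
 = 0.025 + 0.07 + 0.14 + 0.2 + 0.48 + 1.6 + 3.2
 = 5.715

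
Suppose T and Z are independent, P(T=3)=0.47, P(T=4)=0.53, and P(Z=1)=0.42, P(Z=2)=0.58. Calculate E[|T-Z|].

E[|T-Z|] = Σ_t Σ_z |t-z| · P(T=t)P(Z=z)
 = 2·0.1974 + 1·0.2726 + 3·0.2226 + 2·0.3074
 = 0.3948 + 0.2726 + 0.6678 + 0.6148
 = 1.95

1.95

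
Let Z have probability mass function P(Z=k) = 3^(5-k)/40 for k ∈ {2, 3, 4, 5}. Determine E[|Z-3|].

0.8

E[|Z-3|] = Σ |z-3|·P(Z=z)
 = 1·27/40 + 0·9/40 + 1·3/40 + 2·1/40
 = 27/40 + 0 + 3/40 + 1/20
 = 4/5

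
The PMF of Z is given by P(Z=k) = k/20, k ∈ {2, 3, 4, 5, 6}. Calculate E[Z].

4.5

E[Z] = Σ z·P(Z=z)
 = 2·1/10 + 3·3/20 + 4·1/5 + 5·1/4 + 6·3/10
 = 1/5 + 9/20 + 4/5 + 5/4 + 9/5
 = 9/2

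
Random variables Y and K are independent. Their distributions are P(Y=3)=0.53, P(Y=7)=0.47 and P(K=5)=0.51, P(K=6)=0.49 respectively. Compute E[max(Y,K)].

6.1997

E[max(Y,K)] = Σ_y Σ_k max(y,k) · P(Y=y)P(K=k)
 = 5·0.2703 + 6·0.2597 + 7·0.2397 + 7·0.2303
 = 1.3515 + 1.5582 + 1.6779 + 1.6121
 = 6.1997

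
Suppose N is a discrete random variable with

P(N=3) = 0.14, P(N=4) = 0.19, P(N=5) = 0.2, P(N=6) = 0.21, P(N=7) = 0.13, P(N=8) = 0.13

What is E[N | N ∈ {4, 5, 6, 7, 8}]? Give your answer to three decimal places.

5.779

P(N ∈ {4, 5, 6, 7, 8}) = 0.19 + 0.2 + 0.21 + 0.13 + 0.13 = 0.86.
E[N | N ∈ {4, 5, 6, 7, 8}] = [4·0.19 + 5·0.2 + 6·0.21 + 7·0.13 + 8·0.13] / 0.86
 = 4.97 / 0.86
 = 497/86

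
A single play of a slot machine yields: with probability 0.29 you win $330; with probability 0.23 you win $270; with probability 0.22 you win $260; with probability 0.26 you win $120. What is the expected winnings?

E[payout] = 330·0.29 + 270·0.23 + 260·0.22 + 120·0.26
 = 95.7 + 62.1 + 57.2 + 31.2
 = 246.2

246.2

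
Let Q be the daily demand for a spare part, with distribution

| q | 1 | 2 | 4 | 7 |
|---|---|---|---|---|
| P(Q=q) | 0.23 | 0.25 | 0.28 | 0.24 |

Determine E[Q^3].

102.47

E[Q^3] = Σ q^3·P(Q=q)
 = 1·0.23 + 8·0.25 + 64·0.28 + 343·0.24
 = 0.23 + 2 + 17.92 + 82.32
 = 102.47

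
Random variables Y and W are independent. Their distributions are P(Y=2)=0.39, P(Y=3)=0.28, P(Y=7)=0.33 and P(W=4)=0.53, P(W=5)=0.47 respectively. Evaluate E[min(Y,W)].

E[min(Y,W)] = Σ_y Σ_w min(y,w) · P(Y=y)P(W=w)
 = 2·0.2067 + 2·0.1833 + 3·0.1484 + 3·0.1316 + 4·0.1749 + 5·0.1551
 = 0.4134 + 0.3666 + 0.4452 + 0.3948 + 0.6996 + 0.7755
 = 3.0951

3.0951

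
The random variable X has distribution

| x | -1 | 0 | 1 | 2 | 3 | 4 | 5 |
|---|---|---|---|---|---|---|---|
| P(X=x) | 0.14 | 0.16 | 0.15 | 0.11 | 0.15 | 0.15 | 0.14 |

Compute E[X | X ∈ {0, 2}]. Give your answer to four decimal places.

0.8148

P(X ∈ {0, 2}) = 0.16 + 0.11 = 0.27.
E[X | X ∈ {0, 2}] = [0·0.16 + 2·0.11] / 0.27
 = 0.22 / 0.27
 = 22/27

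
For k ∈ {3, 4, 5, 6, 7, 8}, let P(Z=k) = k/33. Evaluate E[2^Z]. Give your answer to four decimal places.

108.3636

E[2^Z] = Σ 2^z·P(Z=z)
 = 8·1/11 + 16·4/33 + 32·5/33 + 64·2/11 + 128·7/33 + 256·8/33
 = 8/11 + 64/33 + 160/33 + 128/11 + 896/33 + 2048/33
 = 1192/11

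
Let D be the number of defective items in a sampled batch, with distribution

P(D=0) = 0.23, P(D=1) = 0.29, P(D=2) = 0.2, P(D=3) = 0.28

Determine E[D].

E[D] = Σ d·P(D=d)
 = 0·0.23 + 1·0.29 + 2·0.2 + 3·0.28
 = 0 + 0.29 + 0.4 + 0.84
 = 1.53

1.53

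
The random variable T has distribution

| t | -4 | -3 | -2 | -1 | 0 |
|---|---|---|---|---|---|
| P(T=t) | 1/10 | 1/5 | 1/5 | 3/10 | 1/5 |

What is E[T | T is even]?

P(T is even) = 1/10 + 1/5 + 1/5 = 1/2.
E[T | T is even] = [(-4)·1/10 + (-2)·1/5 + 0·1/5] / (1/2)
 = -4/5 / (1/2)
 = -8/5

-1.6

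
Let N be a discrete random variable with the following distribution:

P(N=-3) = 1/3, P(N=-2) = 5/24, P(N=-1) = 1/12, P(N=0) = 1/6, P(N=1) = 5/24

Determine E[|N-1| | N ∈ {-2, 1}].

P(N ∈ {-2, 1}) = 5/24 + 5/24 = 5/12.
E[|N-1| | N ∈ {-2, 1}] = [3·5/24 + 0·5/24] / (5/12)
 = 5/8 / (5/12)
 = 3/2

1.5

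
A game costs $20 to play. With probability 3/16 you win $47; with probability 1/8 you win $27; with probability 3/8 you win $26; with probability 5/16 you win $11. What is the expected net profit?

5.375

E[payout] = 47·3/16 + 27·1/8 + 26·3/8 + 11·5/16
 = 141/16 + 27/8 + 39/4 + 55/16
 = 203/8
Net = 203/8 - 20 = 43/8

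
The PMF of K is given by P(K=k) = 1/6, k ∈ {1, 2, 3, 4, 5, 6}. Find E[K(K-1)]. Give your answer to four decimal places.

E[K(K-1)] = Σ k(k-1)·P(K=k)
 = 0·1/6 + 2·1/6 + 6·1/6 + 12·1/6 + 20·1/6 + 30·1/6
 = 0 + 1/3 + 1 + 2 + 10/3 + 5
 = 35/3

11.6667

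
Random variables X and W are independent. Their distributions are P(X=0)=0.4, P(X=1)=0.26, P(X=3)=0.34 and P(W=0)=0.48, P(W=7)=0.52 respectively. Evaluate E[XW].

E[XW] = Σ_x Σ_w xw · P(X=x)P(W=w)
 = 0·0.192 + 0·0.208 + 0·0.1248 + 7·0.1352 + 0·0.1632 + 21·0.1768
 = 0 + 0 + 0 + 0.9464 + 0 + 3.7128
 = 4.6592

4.6592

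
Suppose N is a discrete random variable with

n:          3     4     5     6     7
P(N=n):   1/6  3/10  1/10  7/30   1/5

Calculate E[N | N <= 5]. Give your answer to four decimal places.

P(N <= 5) = 1/6 + 3/10 + 1/10 = 17/30.
E[N | N <= 5] = [3·1/6 + 4·3/10 + 5·1/10] / (17/30)
 = 11/5 / (17/30)
 = 66/17

3.8824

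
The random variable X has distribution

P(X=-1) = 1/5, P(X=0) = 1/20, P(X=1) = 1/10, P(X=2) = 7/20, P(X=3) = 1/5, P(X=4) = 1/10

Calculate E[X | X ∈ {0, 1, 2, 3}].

P(X ∈ {0, 1, 2, 3}) = 1/20 + 1/10 + 7/20 + 1/5 = 7/10.
E[X | X ∈ {0, 1, 2, 3}] = [0·1/20 + 1·1/10 + 2·7/20 + 3·1/5] / (7/10)
 = 7/5 / (7/10)
 = 2

2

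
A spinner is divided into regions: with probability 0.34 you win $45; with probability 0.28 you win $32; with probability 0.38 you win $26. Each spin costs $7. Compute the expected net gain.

27.14

E[payout] = 45·0.34 + 32·0.28 + 26·0.38
 = 15.3 + 8.96 + 9.88
 = 34.14
Net = 34.14 - 7 = 27.14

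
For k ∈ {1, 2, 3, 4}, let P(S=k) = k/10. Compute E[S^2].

E[S^2] = Σ s^2·P(S=s)
 = 1·1/10 + 4·1/5 + 9·3/10 + 16·2/5
 = 1/10 + 4/5 + 27/10 + 32/5
 = 10

10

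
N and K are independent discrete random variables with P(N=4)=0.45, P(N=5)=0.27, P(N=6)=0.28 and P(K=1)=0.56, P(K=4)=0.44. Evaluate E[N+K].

7.15

E[N+K] = Σ_n Σ_k (n+k) · P(N=n)P(K=k)
 = 5·0.252 + 8·0.198 + 6·0.1512 + 9·0.1188 + 7·0.1568 + 10·0.1232
 = 1.26 + 1.584 + 0.9072 + 1.0692 + 1.0976 + 1.232
 = 7.15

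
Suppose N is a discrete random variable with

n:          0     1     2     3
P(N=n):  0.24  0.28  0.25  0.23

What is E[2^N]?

E[2^N] = Σ 2^n·P(N=n)
 = 1·0.24 + 2·0.28 + 4·0.25 + 8·0.23
 = 0.24 + 0.56 + 1 + 1.84
 = 3.64

3.64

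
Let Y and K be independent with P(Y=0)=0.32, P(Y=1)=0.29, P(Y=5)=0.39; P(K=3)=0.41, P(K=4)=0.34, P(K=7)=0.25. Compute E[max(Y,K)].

E[max(Y,K)] = Σ_y Σ_k max(y,k) · P(Y=y)P(K=k)
 = 3·0.1312 + 4·0.1088 + 7·0.08 + 3·0.1189 + 4·0.0986 + 7·0.0725 + 5·0.1599 + 5·0.1326 + 7·0.0975
 = 0.3936 + 0.4352 + 0.56 + 0.3567 + 0.3944 + 0.5075 + 0.7995 + 0.663 + 0.6825
 = 4.7924

4.7924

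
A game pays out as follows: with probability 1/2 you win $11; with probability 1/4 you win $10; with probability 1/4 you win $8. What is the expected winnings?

10

E[payout] = 11·1/2 + 10·1/4 + 8·1/4
 = 11/2 + 5/2 + 2
 = 10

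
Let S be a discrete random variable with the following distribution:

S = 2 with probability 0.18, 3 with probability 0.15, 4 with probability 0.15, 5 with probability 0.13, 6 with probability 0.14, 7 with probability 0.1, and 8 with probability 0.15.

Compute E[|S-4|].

1.82

E[|S-4|] = Σ |s-4|·P(S=s)
 = 2·0.18 + 1·0.15 + 0·0.15 + 1·0.13 + 2·0.14 + 3·0.1 + 4·0.15
 = 0.36 + 0.15 + 0 + 0.13 + 0.28 + 0.3 + 0.6
 = 1.82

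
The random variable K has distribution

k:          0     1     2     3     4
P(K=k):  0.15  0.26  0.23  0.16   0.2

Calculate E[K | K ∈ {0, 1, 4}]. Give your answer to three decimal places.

P(K ∈ {0, 1, 4}) = 0.15 + 0.26 + 0.2 = 0.61.
E[K | K ∈ {0, 1, 4}] = [0·0.15 + 1·0.26 + 4·0.2] / 0.61
 = 1.06 / 0.61
 = 106/61

1.738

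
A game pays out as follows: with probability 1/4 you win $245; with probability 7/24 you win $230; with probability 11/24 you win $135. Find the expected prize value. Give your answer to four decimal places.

190.2083

E[payout] = 245·1/4 + 230·7/24 + 135·11/24
 = 245/4 + 805/12 + 495/8
 = 4565/24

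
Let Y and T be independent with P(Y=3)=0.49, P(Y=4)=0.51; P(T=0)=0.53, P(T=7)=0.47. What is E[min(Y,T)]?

1.6497

E[min(Y,T)] = Σ_y Σ_t min(y,t) · P(Y=y)P(T=t)
 = 0·0.2597 + 3·0.2303 + 0·0.2703 + 4·0.2397
 = 0 + 0.6909 + 0 + 0.9588
 = 1.6497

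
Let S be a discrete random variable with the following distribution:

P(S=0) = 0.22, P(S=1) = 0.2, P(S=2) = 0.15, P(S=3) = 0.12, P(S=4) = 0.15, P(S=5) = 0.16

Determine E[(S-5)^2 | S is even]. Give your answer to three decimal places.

P(S is even) = 0.22 + 0.15 + 0.15 = 0.52.
E[(S-5)^2 | S is even] = [25·0.22 + 9·0.15 + 1·0.15] / 0.52
 = 7 / 0.52
 = 175/13

13.462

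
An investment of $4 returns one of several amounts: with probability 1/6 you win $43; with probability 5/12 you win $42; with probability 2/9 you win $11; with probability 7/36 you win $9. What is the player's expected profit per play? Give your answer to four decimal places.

E[payout] = 43·1/6 + 42·5/12 + 11·2/9 + 9·7/36
 = 43/6 + 35/2 + 22/9 + 7/4
 = 1039/36
Net = 1039/36 - 4 = 895/36

24.8611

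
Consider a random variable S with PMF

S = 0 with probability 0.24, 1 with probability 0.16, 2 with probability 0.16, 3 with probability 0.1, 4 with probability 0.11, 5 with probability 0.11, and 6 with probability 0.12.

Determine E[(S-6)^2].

16.65

E[(S-6)^2] = Σ (s-6)^2·P(S=s)
 = 36·0.24 + 25·0.16 + 16·0.16 + 9·0.1 + 4·0.11 + 1·0.11 + 0·0.12
 = 8.64 + 4 + 2.56 + 0.9 + 0.44 + 0.11 + 0
 = 16.65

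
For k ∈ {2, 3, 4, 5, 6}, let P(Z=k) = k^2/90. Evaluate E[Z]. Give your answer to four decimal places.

4.8889

E[Z] = Σ z·P(Z=z)
 = 2·2/45 + 3·1/10 + 4·8/45 + 5·5/18 + 6·2/5
 = 4/45 + 3/10 + 32/45 + 25/18 + 12/5
 = 44/9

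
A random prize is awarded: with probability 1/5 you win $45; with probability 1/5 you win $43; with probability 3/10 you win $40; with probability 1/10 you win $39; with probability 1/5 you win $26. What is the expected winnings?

38.7

E[payout] = 45·1/5 + 43·1/5 + 40·3/10 + 39·1/10 + 26·1/5
 = 9 + 43/5 + 12 + 39/10 + 26/5
 = 387/10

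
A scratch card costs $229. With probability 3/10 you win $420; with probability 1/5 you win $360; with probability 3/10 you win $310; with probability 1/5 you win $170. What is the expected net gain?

96

E[payout] = 420·3/10 + 360·1/5 + 310·3/10 + 170·1/5
 = 126 + 72 + 93 + 34
 = 325
Net = 325 - 229 = 96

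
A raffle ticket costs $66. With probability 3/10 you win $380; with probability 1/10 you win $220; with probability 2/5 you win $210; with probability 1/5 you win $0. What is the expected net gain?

154

E[payout] = 380·3/10 + 220·1/10 + 210·2/5 + 0·1/5
 = 114 + 22 + 84 + 0
 = 220
Net = 220 - 66 = 154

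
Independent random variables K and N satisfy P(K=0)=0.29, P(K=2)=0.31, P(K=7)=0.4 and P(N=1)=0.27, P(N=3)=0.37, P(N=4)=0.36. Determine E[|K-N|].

E[|K-N|] = Σ_k Σ_n |k-n| · P(K=k)P(N=n)
 = 1·0.0783 + 3·0.1073 + 4·0.1044 + 1·0.0837 + 1·0.1147 + 2·0.1116 + 6·0.108 + 4·0.148 + 3·0.144
 = 0.0783 + 0.3219 + 0.4176 + 0.0837 + 0.1147 + 0.2232 + 0.648 + 0.592 + 0.432
 = 2.9114

2.9114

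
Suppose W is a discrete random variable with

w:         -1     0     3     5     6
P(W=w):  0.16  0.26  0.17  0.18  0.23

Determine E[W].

2.63

E[W] = Σ w·P(W=w)
 = (-1)·0.16 + 0·0.26 + 3·0.17 + 5·0.18 + 6·0.23
 = (-0.16) + 0 + 0.51 + 0.9 + 1.38
 = 2.63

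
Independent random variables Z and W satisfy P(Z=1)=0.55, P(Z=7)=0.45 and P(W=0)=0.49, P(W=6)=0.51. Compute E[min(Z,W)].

E[min(Z,W)] = Σ_z Σ_w min(z,w) · P(Z=z)P(W=w)
 = 0·0.2695 + 1·0.2805 + 0·0.2205 + 6·0.2295
 = 0 + 0.2805 + 0 + 1.377
 = 1.6575

1.6575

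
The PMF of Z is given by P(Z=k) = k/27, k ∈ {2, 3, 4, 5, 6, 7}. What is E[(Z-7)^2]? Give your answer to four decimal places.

E[(Z-7)^2] = Σ (z-7)^2·P(Z=z)
 = 25·2/27 + 16·1/9 + 9·4/27 + 4·5/27 + 1·2/9 + 0·7/27
 = 50/27 + 16/9 + 4/3 + 20/27 + 2/9 + 0
 = 160/27

5.9259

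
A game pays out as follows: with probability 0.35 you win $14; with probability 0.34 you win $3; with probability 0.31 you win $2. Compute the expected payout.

E[payout] = 14·0.35 + 3·0.34 + 2·0.31
 = 4.9 + 1.02 + 0.62
 = 6.54

6.54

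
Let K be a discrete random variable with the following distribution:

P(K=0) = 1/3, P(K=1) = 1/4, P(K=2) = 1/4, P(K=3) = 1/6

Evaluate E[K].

1.25

E[K] = Σ k·P(K=k)
 = 0·1/3 + 1·1/4 + 2·1/4 + 3·1/6
 = 0 + 1/4 + 1/2 + 1/2
 = 5/4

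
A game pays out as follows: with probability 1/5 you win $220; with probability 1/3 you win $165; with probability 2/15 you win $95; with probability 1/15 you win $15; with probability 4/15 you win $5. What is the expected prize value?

114

E[payout] = 220·1/5 + 165·1/3 + 95·2/15 + 15·1/15 + 5·4/15
 = 44 + 55 + 38/3 + 1 + 4/3
 = 114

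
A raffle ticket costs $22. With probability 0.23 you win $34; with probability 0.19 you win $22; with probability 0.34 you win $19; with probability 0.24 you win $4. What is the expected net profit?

E[payout] = 34·0.23 + 22·0.19 + 19·0.34 + 4·0.24
 = 7.82 + 4.18 + 6.46 + 0.96
 = 19.42
Net = 19.42 - 22 = -2.58

-2.58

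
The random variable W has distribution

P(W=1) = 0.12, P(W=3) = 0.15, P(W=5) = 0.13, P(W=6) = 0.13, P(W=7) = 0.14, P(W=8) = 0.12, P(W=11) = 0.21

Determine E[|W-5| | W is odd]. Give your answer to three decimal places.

3.093

P(W is odd) = 0.12 + 0.15 + 0.13 + 0.14 + 0.21 = 0.75.
E[|W-5| | W is odd] = [4·0.12 + 2·0.15 + 0·0.13 + 2·0.14 + 6·0.21] / 0.75
 = 2.32 / 0.75
 = 232/75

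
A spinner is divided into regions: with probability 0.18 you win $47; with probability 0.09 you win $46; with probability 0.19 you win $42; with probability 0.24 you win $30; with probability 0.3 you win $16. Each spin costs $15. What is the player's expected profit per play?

E[payout] = 47·0.18 + 46·0.09 + 42·0.19 + 30·0.24 + 16·0.3
 = 8.46 + 4.14 + 7.98 + 7.2 + 4.8
 = 32.58
Net = 32.58 - 15 = 17.58

17.58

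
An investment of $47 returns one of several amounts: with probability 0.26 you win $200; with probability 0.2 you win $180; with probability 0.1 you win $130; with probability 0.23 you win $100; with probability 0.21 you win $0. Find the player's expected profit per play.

E[payout] = 200·0.26 + 180·0.2 + 130·0.1 + 100·0.23 + 0·0.21
 = 52 + 36 + 13 + 23 + 0
 = 124
Net = 124 - 47 = 77

77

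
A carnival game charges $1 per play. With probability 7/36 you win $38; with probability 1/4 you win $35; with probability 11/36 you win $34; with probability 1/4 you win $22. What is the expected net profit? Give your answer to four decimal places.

31.0278

E[payout] = 38·7/36 + 35·1/4 + 34·11/36 + 22·1/4
 = 133/18 + 35/4 + 187/18 + 11/2
 = 1153/36
Net = 1153/36 - 1 = 1117/36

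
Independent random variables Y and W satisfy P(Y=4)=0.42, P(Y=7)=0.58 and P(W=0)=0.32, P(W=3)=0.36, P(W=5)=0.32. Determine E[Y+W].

8.42

E[Y+W] = Σ_y Σ_w (y+w) · P(Y=y)P(W=w)
 = 4·0.1344 + 7·0.1512 + 9·0.1344 + 7·0.1856 + 10·0.2088 + 12·0.1856
 = 0.5376 + 1.0584 + 1.2096 + 1.2992 + 2.088 + 2.2272
 = 8.42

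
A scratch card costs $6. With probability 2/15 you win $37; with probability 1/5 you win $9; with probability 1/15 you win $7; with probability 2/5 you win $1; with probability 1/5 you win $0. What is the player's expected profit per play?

1.6

E[payout] = 37·2/15 + 9·1/5 + 7·1/15 + 1·2/5 + 0·1/5
 = 74/15 + 9/5 + 7/15 + 2/5 + 0
 = 38/5
Net = 38/5 - 6 = 8/5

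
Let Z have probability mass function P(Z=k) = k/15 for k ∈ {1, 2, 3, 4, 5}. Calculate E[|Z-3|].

1.2

E[|Z-3|] = Σ |z-3|·P(Z=z)
 = 2·1/15 + 1·2/15 + 0·1/5 + 1·4/15 + 2·1/3
 = 2/15 + 2/15 + 0 + 4/15 + 2/3
 = 6/5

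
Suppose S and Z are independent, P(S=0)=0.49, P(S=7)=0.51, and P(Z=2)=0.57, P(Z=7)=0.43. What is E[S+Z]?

E[S+Z] = Σ_s Σ_z (s+z) · P(S=s)P(Z=z)
 = 2·0.2793 + 7·0.2107 + 9·0.2907 + 14·0.2193
 = 0.5586 + 1.4749 + 2.6163 + 3.0702
 = 7.72

7.72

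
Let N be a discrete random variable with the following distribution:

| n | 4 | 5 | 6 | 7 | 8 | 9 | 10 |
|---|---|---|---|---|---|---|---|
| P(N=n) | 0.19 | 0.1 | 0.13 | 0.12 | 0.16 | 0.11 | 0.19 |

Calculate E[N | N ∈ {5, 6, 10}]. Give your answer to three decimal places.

7.571

P(N ∈ {5, 6, 10}) = 0.1 + 0.13 + 0.19 = 0.42.
E[N | N ∈ {5, 6, 10}] = [5·0.1 + 6·0.13 + 10·0.19] / 0.42
 = 3.18 / 0.42
 = 53/7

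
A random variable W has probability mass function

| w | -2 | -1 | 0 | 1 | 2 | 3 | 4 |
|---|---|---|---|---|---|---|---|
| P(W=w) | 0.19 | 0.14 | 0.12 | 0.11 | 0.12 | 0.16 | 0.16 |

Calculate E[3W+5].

7.85

E[3W+5] = Σ (3w+5)·P(W=w)
 = (-1)·0.19 + 2·0.14 + 5·0.12 + 8·0.11 + 11·0.12 + 14·0.16 + 17·0.16
 = (-0.19) + 0.28 + 0.6 + 0.88 + 1.32 + 2.24 + 2.72
 = 7.85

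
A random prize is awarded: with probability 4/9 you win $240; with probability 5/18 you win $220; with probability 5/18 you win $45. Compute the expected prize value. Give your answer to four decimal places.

180.2778

E[payout] = 240·4/9 + 220·5/18 + 45·5/18
 = 320/3 + 550/9 + 25/2
 = 3245/18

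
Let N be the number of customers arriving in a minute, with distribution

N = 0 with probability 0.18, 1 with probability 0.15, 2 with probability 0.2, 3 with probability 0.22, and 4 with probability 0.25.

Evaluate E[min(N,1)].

E[min(N,1)] = Σ min(n,1)·P(N=n)
 = 0·0.18 + 1·0.15 + 1·0.2 + 1·0.22 + 1·0.25
 = 0 + 0.15 + 0.2 + 0.22 + 0.25
 = 0.82

0.82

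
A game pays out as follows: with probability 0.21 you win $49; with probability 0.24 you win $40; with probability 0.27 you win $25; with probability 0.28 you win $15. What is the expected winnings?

30.84

E[payout] = 49·0.21 + 40·0.24 + 25·0.27 + 15·0.28
 = 10.29 + 9.6 + 6.75 + 4.2
 = 30.84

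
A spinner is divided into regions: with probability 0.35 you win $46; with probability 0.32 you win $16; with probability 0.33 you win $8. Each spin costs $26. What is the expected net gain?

E[payout] = 46·0.35 + 16·0.32 + 8·0.33
 = 16.1 + 5.12 + 2.64
 = 23.86
Net = 23.86 - 26 = -2.14

-2.14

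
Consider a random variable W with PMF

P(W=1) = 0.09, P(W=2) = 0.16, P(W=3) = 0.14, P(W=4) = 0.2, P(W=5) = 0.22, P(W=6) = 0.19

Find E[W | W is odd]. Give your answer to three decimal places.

3.578

P(W is odd) = 0.09 + 0.14 + 0.22 = 0.45.
E[W | W is odd] = [1·0.09 + 3·0.14 + 5·0.22] / 0.45
 = 1.61 / 0.45
 = 161/45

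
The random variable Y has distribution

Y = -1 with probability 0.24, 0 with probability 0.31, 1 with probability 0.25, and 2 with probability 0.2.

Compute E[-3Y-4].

E[-3Y-4] = Σ (-3y-4)·P(Y=y)
 = (-1)·0.24 + (-4)·0.31 + (-7)·0.25 + (-10)·0.2
 = (-0.24) + (-1.24) + (-1.75) + (-2)
 = -5.23

-5.23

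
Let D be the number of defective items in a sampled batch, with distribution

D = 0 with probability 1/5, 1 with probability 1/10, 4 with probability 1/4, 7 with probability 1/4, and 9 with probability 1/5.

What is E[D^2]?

E[D^2] = Σ d^2·P(D=d)
 = 0·1/5 + 1·1/10 + 16·1/4 + 49·1/4 + 81·1/5
 = 0 + 1/10 + 4 + 49/4 + 81/5
 = 651/20

32.55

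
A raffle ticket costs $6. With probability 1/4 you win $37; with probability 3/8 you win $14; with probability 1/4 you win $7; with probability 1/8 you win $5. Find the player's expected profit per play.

E[payout] = 37·1/4 + 14·3/8 + 7·1/4 + 5·1/8
 = 37/4 + 21/4 + 7/4 + 5/8
 = 135/8
Net = 135/8 - 6 = 87/8

10.875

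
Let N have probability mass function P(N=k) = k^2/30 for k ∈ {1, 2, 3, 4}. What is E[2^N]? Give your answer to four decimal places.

11.5333

E[2^N] = Σ 2^n·P(N=n)
 = 2·1/30 + 4·2/15 + 8·3/10 + 16·8/15
 = 1/15 + 8/15 + 12/5 + 128/15
 = 173/15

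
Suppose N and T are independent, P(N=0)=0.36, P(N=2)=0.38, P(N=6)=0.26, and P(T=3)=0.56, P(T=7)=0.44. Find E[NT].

11.0432

E[NT] = Σ_n Σ_t nt · P(N=n)P(T=t)
 = 0·0.2016 + 0·0.1584 + 6·0.2128 + 14·0.1672 + 18·0.1456 + 42·0.1144
 = 0 + 0 + 1.2768 + 2.3408 + 2.6208 + 4.8048
 = 11.0432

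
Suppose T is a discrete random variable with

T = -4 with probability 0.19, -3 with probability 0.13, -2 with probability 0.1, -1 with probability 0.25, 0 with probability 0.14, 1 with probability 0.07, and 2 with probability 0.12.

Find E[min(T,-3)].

E[min(T,-3)] = Σ min(t,-3)·P(T=t)
 = (-4)·0.19 + (-3)·0.13 + (-3)·0.1 + (-3)·0.25 + (-3)·0.14 + (-3)·0.07 + (-3)·0.12
 = (-0.76) + (-0.39) + (-0.3) + (-0.75) + (-0.42) + (-0.21) + (-0.36)
 = -3.19

-3.19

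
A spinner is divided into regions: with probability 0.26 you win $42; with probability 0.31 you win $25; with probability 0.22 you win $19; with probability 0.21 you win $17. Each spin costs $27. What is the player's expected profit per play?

E[payout] = 42·0.26 + 25·0.31 + 19·0.22 + 17·0.21
 = 10.92 + 7.75 + 4.18 + 3.57
 = 26.42
Net = 26.42 - 27 = -0.58

-0.58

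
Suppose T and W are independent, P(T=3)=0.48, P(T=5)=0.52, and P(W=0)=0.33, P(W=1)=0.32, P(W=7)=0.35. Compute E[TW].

11.1908

E[TW] = Σ_t Σ_w tw · P(T=t)P(W=w)
 = 0·0.1584 + 3·0.1536 + 21·0.168 + 0·0.1716 + 5·0.1664 + 35·0.182
 = 0 + 0.4608 + 3.528 + 0 + 0.832 + 6.37
 = 11.1908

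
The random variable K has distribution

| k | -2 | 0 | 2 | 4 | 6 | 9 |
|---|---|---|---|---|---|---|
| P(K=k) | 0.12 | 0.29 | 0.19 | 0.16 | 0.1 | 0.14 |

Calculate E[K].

2.64

E[K] = Σ k·P(K=k)
 = (-2)·0.12 + 0·0.29 + 2·0.19 + 4·0.16 + 6·0.1 + 9·0.14
 = (-0.24) + 0 + 0.38 + 0.64 + 0.6 + 1.26
 = 2.64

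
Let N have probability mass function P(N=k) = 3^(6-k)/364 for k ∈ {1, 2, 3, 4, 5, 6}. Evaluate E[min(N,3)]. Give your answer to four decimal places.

1.4423

E[min(N,3)] = Σ min(n,3)·P(N=n)
 = 1·243/364 + 2·81/364 + 3·27/364 + 3·9/364 + 3·3/364 + 3·1/364
 = 243/364 + 81/182 + 81/364 + 27/364 + 9/364 + 3/364
 = 75/52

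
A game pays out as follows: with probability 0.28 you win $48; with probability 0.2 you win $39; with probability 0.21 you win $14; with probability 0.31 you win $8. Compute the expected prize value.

26.66

E[payout] = 48·0.28 + 39·0.2 + 14·0.21 + 8·0.31
 = 13.44 + 7.8 + 2.94 + 2.48
 = 26.66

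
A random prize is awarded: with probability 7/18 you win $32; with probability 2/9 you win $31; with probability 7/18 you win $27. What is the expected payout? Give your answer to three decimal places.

E[payout] = 32·7/18 + 31·2/9 + 27·7/18
 = 112/9 + 62/9 + 21/2
 = 179/6

29.833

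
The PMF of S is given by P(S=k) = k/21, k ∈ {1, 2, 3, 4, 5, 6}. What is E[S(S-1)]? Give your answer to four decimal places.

E[S(S-1)] = Σ s(s-1)·P(S=s)
 = 0·1/21 + 2·2/21 + 6·1/7 + 12·4/21 + 20·5/21 + 30·2/7
 = 0 + 4/21 + 6/7 + 16/7 + 100/21 + 60/7
 = 50/3

16.6667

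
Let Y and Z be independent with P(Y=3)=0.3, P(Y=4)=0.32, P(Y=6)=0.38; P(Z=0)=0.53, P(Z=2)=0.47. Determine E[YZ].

4.1924

E[YZ] = Σ_y Σ_z yz · P(Y=y)P(Z=z)
 = 0·0.159 + 6·0.141 + 0·0.1696 + 8·0.1504 + 0·0.2014 + 12·0.1786
 = 0 + 0.846 + 0 + 1.2032 + 0 + 2.1432
 = 4.1924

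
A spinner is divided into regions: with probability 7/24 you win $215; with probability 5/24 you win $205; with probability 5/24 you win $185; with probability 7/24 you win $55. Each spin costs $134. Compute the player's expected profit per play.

E[payout] = 215·7/24 + 205·5/24 + 185·5/24 + 55·7/24
 = 1505/24 + 1025/24 + 925/24 + 385/24
 = 160
Net = 160 - 134 = 26

26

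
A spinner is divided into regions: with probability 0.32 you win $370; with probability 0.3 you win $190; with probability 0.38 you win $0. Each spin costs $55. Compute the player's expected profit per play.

120.4

E[payout] = 370·0.32 + 190·0.3 + 0·0.38
 = 118.4 + 57 + 0
 = 175.4
Net = 175.4 - 55 = 120.4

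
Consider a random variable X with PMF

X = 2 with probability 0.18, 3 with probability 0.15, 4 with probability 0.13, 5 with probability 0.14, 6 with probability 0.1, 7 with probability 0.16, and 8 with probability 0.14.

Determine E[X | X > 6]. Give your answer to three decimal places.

P(X > 6) = 0.16 + 0.14 = 0.3.
E[X | X > 6] = [7·0.16 + 8·0.14] / 0.3
 = 2.24 / 0.3
 = 112/15

7.467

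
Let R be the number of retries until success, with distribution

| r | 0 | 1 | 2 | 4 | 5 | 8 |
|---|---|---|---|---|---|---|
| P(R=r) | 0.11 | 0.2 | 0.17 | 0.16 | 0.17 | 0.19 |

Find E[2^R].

E[2^R] = Σ 2^r·P(R=r)
 = 1·0.11 + 2·0.2 + 4·0.17 + 16·0.16 + 32·0.17 + 256·0.19
 = 0.11 + 0.4 + 0.68 + 2.56 + 5.44 + 48.64
 = 57.83

57.83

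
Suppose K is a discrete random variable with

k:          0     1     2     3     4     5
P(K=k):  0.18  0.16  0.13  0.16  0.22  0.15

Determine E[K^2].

9.39

E[K^2] = Σ k^2·P(K=k)
 = 0·0.18 + 1·0.16 + 4·0.13 + 9·0.16 + 16·0.22 + 25·0.15
 = 0 + 0.16 + 0.52 + 1.44 + 3.52 + 3.75
 = 9.39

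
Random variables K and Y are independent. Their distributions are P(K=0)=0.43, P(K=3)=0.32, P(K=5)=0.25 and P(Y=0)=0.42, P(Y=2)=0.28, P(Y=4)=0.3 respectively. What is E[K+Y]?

E[K+Y] = Σ_k Σ_y (k+y) · P(K=k)P(Y=y)
 = 0·0.1806 + 2·0.1204 + 4·0.129 + 3·0.1344 + 5·0.0896 + 7·0.096 + 5·0.105 + 7·0.07 + 9·0.075
 = 0 + 0.2408 + 0.516 + 0.4032 + 0.448 + 0.672 + 0.525 + 0.49 + 0.675
 = 3.97

3.97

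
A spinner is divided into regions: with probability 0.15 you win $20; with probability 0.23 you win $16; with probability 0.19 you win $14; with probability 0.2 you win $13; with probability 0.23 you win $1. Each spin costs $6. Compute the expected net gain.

6.17

E[payout] = 20·0.15 + 16·0.23 + 14·0.19 + 13·0.2 + 1·0.23
 = 3 + 3.68 + 2.66 + 2.6 + 0.23
 = 12.17
Net = 12.17 - 6 = 6.17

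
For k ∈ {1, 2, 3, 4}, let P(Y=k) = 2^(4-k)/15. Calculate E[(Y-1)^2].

1.4

E[(Y-1)^2] = Σ (y-1)^2·P(Y=y)
 = 0·8/15 + 1·4/15 + 4·2/15 + 9·1/15
 = 0 + 4/15 + 8/15 + 3/5
 = 7/5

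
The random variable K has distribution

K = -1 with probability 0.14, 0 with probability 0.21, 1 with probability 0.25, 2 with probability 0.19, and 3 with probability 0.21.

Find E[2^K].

E[2^K] = Σ 2^k·P(K=k)
 = 0.5·0.14 + 1·0.21 + 2·0.25 + 4·0.19 + 8·0.21
 = 0.07 + 0.21 + 0.5 + 0.76 + 1.68
 = 3.22

3.22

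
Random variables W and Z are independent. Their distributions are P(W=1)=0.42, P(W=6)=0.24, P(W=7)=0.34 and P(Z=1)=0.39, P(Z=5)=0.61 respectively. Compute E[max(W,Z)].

5.2648

E[max(W,Z)] = Σ_w Σ_z max(w,z) · P(W=w)P(Z=z)
 = 1·0.1638 + 5·0.2562 + 6·0.0936 + 6·0.1464 + 7·0.1326 + 7·0.2074
 = 0.1638 + 1.281 + 0.5616 + 0.8784 + 0.9282 + 1.4518
 = 5.2648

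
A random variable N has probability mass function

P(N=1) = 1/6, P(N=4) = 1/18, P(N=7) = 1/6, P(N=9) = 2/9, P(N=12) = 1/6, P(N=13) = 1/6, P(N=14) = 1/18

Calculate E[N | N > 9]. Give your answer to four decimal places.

12.7143

P(N > 9) = 1/6 + 1/6 + 1/18 = 7/18.
E[N | N > 9] = [12·1/6 + 13·1/6 + 14·1/18] / (7/18)
 = 89/18 / (7/18)
 = 89/7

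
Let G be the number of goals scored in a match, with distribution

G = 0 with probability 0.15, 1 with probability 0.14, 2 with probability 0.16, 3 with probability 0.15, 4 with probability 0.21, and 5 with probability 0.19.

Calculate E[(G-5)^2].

E[(G-5)^2] = Σ (g-5)^2·P(G=g)
 = 25·0.15 + 16·0.14 + 9·0.16 + 4·0.15 + 1·0.21 + 0·0.19
 = 3.75 + 2.24 + 1.44 + 0.6 + 0.21 + 0
 = 8.24

8.24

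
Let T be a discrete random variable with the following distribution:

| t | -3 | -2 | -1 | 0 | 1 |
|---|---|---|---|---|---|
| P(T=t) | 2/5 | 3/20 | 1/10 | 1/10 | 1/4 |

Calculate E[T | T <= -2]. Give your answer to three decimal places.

-2.727

P(T <= -2) = 2/5 + 3/20 = 11/20.
E[T | T <= -2] = [(-3)·2/5 + (-2)·3/20] / (11/20)
 = -3/2 / (11/20)
 = -30/11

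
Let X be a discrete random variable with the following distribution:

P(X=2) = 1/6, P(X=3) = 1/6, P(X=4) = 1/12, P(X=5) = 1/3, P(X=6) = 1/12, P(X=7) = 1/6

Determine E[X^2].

E[X^2] = Σ x^2·P(X=x)
 = 4·1/6 + 9·1/6 + 16·1/12 + 25·1/3 + 36·1/12 + 49·1/6
 = 2/3 + 3/2 + 4/3 + 25/3 + 3 + 49/6
 = 23

23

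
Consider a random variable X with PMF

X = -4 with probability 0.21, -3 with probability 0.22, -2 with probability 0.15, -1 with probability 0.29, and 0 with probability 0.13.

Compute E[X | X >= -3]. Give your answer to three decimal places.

-1.582

P(X >= -3) = 0.22 + 0.15 + 0.29 + 0.13 = 0.79.
E[X | X >= -3] = [(-3)·0.22 + (-2)·0.15 + (-1)·0.29 + 0·0.13] / 0.79
 = -1.25 / 0.79
 = -125/79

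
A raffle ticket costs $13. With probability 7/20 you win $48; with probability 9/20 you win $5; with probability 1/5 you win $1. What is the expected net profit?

6.25

E[payout] = 48·7/20 + 5·9/20 + 1·1/5
 = 84/5 + 9/4 + 1/5
 = 77/4
Net = 77/4 - 13 = 25/4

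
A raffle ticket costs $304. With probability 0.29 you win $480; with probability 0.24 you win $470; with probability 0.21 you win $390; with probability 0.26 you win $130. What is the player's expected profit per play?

E[payout] = 480·0.29 + 470·0.24 + 390·0.21 + 130·0.26
 = 139.2 + 112.8 + 81.9 + 33.8
 = 367.7
Net = 367.7 - 304 = 63.7

63.7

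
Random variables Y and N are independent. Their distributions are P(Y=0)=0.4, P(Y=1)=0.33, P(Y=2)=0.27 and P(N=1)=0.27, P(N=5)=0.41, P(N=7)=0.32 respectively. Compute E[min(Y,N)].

0.7971

E[min(Y,N)] = Σ_y Σ_n min(y,n) · P(Y=y)P(N=n)
 = 0·0.108 + 0·0.164 + 0·0.128 + 1·0.0891 + 1·0.1353 + 1·0.1056 + 1·0.0729 + 2·0.1107 + 2·0.0864
 = 0 + 0 + 0 + 0.0891 + 0.1353 + 0.1056 + 0.0729 + 0.2214 + 0.1728
 = 0.7971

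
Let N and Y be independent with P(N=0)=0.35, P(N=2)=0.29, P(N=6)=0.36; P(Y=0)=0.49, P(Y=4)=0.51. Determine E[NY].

5.5896

E[NY] = Σ_n Σ_y ny · P(N=n)P(Y=y)
 = 0·0.1715 + 0·0.1785 + 0·0.1421 + 8·0.1479 + 0·0.1764 + 24·0.1836
 = 0 + 0 + 0 + 1.1832 + 0 + 4.4064
 = 5.5896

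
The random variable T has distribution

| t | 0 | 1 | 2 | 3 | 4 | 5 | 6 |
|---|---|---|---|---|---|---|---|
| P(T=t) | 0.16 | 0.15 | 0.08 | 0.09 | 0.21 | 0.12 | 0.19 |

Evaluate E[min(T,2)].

E[min(T,2)] = Σ min(t,2)·P(T=t)
 = 0·0.16 + 1·0.15 + 2·0.08 + 2·0.09 + 2·0.21 + 2·0.12 + 2·0.19
 = 0 + 0.15 + 0.16 + 0.18 + 0.42 + 0.24 + 0.38
 = 1.53

1.53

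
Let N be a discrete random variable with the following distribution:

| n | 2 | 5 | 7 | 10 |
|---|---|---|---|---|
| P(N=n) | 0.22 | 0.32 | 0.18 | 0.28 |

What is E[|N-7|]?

2.58

E[|N-7|] = Σ |n-7|·P(N=n)
 = 5·0.22 + 2·0.32 + 0·0.18 + 3·0.28
 = 1.1 + 0.64 + 0 + 0.84
 = 2.58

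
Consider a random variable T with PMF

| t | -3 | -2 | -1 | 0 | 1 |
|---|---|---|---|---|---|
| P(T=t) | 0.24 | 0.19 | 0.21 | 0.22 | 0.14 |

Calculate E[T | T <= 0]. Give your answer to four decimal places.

P(T <= 0) = 0.24 + 0.19 + 0.21 + 0.22 = 0.86.
E[T | T <= 0] = [(-3)·0.24 + (-2)·0.19 + (-1)·0.21 + 0·0.22] / 0.86
 = -1.31 / 0.86
 = -131/86

-1.5233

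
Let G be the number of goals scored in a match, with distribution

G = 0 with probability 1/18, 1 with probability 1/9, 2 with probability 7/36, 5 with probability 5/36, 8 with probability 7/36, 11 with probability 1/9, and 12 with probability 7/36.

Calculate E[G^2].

E[G^2] = Σ g^2·P(G=g)
 = 0·1/18 + 1·1/9 + 4·7/36 + 25·5/36 + 64·7/36 + 121·1/9 + 144·7/36
 = 0 + 1/9 + 7/9 + 125/36 + 112/9 + 121/9 + 28
 = 233/4

58.25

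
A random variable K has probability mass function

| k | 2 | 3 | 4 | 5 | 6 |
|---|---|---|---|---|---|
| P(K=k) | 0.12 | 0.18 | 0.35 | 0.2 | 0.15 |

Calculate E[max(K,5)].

5.15

E[max(K,5)] = Σ max(k,5)·P(K=k)
 = 5·0.12 + 5·0.18 + 5·0.35 + 5·0.2 + 6·0.15
 = 0.6 + 0.9 + 1.75 + 1 + 0.9
 = 5.15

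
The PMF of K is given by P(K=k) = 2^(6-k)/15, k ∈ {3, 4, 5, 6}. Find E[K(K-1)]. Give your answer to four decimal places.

E[K(K-1)] = Σ k(k-1)·P(K=k)
 = 6·8/15 + 12·4/15 + 20·2/15 + 30·1/15
 = 16/5 + 16/5 + 8/3 + 2
 = 166/15

11.0667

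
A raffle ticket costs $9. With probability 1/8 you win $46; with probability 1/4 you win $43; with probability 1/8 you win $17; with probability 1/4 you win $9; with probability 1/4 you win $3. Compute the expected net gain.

12.625

E[payout] = 46·1/8 + 43·1/4 + 17·1/8 + 9·1/4 + 3·1/4
 = 23/4 + 43/4 + 17/8 + 9/4 + 3/4
 = 173/8
Net = 173/8 - 9 = 101/8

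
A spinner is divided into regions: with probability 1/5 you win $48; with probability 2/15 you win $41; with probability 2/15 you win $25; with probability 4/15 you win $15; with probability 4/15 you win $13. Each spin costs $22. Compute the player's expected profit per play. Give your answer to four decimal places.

3.8667

E[payout] = 48·1/5 + 41·2/15 + 25·2/15 + 15·4/15 + 13·4/15
 = 48/5 + 82/15 + 10/3 + 4 + 52/15
 = 388/15
Net = 388/15 - 22 = 58/15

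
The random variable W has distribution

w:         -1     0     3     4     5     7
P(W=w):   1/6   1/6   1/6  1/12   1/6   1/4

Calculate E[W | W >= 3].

5.125

P(W >= 3) = 1/6 + 1/12 + 1/6 + 1/4 = 2/3.
E[W | W >= 3] = [3·1/6 + 4·1/12 + 5·1/6 + 7·1/4] / (2/3)
 = 41/12 / (2/3)
 = 41/8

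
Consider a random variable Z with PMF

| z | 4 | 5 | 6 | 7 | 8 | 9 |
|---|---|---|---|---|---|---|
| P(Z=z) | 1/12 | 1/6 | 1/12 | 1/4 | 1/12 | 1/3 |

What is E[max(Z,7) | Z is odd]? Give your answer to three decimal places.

7.889

P(Z is odd) = 1/6 + 1/4 + 1/3 = 3/4.
E[max(Z,7) | Z is odd] = [7·1/6 + 7·1/4 + 9·1/3] / (3/4)
 = 71/12 / (3/4)
 = 71/9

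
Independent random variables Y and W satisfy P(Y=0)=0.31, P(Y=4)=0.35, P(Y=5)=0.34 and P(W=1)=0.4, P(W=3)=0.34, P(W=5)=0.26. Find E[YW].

8.432

E[YW] = Σ_y Σ_w yw · P(Y=y)P(W=w)
 = 0·0.124 + 0·0.1054 + 0·0.0806 + 4·0.14 + 12·0.119 + 20·0.091 + 5·0.136 + 15·0.1156 + 25·0.0884
 = 0 + 0 + 0 + 0.56 + 1.428 + 1.82 + 0.68 + 1.734 + 2.21
 = 8.432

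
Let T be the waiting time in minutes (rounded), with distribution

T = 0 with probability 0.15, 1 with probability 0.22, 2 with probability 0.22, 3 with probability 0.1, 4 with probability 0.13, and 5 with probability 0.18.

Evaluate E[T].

2.38

E[T] = Σ t·P(T=t)
 = 0·0.15 + 1·0.22 + 2·0.22 + 3·0.1 + 4·0.13 + 5·0.18
 = 0 + 0.22 + 0.44 + 0.3 + 0.52 + 0.9
 = 2.38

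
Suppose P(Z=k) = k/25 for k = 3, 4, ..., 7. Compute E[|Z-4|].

1.64

E[|Z-4|] = Σ |z-4|·P(Z=z)
 = 1·3/25 + 0·4/25 + 1·1/5 + 2·6/25 + 3·7/25
 = 3/25 + 0 + 1/5 + 12/25 + 21/25
 = 41/25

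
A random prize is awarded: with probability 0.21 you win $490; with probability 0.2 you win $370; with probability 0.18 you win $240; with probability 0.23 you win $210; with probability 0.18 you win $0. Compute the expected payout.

E[payout] = 490·0.21 + 370·0.2 + 240·0.18 + 210·0.23 + 0·0.18
 = 102.9 + 74 + 43.2 + 48.3 + 0
 = 268.4

268.4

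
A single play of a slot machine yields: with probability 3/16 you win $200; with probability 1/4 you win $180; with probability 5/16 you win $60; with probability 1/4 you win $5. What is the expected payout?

102.5

E[payout] = 200·3/16 + 180·1/4 + 60·5/16 + 5·1/4
 = 75/2 + 45 + 75/4 + 5/4
 = 205/2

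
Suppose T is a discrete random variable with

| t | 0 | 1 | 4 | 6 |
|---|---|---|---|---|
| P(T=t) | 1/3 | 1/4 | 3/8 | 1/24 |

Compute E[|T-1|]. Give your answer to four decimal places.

1.6667

E[|T-1|] = Σ |t-1|·P(T=t)
 = 1·1/3 + 0·1/4 + 3·3/8 + 5·1/24
 = 1/3 + 0 + 9/8 + 5/24
 = 5/3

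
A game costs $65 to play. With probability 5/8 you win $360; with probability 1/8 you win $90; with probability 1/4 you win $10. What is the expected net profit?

E[payout] = 360·5/8 + 90·1/8 + 10·1/4
 = 225 + 45/4 + 5/2
 = 955/4
Net = 955/4 - 65 = 695/4

173.75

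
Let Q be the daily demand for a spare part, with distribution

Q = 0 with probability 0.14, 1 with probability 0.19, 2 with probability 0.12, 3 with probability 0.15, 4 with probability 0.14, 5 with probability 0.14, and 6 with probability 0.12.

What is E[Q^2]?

12.08

E[Q^2] = Σ q^2·P(Q=q)
 = 0·0.14 + 1·0.19 + 4·0.12 + 9·0.15 + 16·0.14 + 25·0.14 + 36·0.12
 = 0 + 0.19 + 0.48 + 1.35 + 2.24 + 3.5 + 4.32
 = 12.08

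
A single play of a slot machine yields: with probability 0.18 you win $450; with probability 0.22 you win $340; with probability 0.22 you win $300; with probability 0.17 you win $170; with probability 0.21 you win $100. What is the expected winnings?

271.7

E[payout] = 450·0.18 + 340·0.22 + 300·0.22 + 170·0.17 + 100·0.21
 = 81 + 74.8 + 66 + 28.9 + 21
 = 271.7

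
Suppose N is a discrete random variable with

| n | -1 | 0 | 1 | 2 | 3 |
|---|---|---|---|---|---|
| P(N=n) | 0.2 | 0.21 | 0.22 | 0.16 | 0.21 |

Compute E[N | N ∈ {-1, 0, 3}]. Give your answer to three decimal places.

P(N ∈ {-1, 0, 3}) = 0.2 + 0.21 + 0.21 = 0.62.
E[N | N ∈ {-1, 0, 3}] = [(-1)·0.2 + 0·0.21 + 3·0.21] / 0.62
 = 0.43 / 0.62
 = 43/62

0.694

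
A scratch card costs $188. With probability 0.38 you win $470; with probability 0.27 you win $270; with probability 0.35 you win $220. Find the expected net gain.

E[payout] = 470·0.38 + 270·0.27 + 220·0.35
 = 178.6 + 72.9 + 77
 = 328.5
Net = 328.5 - 188 = 140.5

140.5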